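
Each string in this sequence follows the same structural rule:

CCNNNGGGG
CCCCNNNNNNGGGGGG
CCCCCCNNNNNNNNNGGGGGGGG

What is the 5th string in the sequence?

CCCCCCCCCCNNNNNNNNNNNNNNNGGGGGGGGGGGG

Term n consists of 2n C's, followed by 3n N's, followed by 2n+2 G's (n = 1, 2, …).
For term 5, n = 5, so the run lengths are 10, 15, 12.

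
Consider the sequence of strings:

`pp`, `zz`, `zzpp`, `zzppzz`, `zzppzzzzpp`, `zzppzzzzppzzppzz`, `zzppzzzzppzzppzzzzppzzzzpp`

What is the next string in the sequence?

From term 3 onward, concatenate the last term with the second-to-last: zz·pp = zzpp, zzpp·zz = zzppzz, …
So term 8 is zzppzzzzppzzppzzzzppzzzzpp·zzppzzzzppzzppzz.

zzppzzzzppzzppzzzzppzzzzppzzppzzzzppzzppzz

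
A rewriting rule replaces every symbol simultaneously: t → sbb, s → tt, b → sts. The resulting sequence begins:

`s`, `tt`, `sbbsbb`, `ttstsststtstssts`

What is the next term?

sbbsbbttsbbttttsbbttsbbsbbttsbbttttsbbtt

φ(ttstsststtstssts) expands symbol-by-symbol to sbb sbb tt sbb tt tt sbb tt sbb sbb tt sbb tt tt sbb tt; joining the 16 pieces gives the next term.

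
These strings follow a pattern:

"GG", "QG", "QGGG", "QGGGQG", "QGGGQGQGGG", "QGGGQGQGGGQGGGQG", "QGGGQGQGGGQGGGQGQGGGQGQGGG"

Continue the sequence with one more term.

QGGGQGQGGGQGGGQGQGGGQGQGGGQGGGQGQGGGQGGGQG

Each term (from the third on) is the previous term followed by the one before it: term 3 = QG·GG = QGGG.
So term 8 is QGGGQGQGGGQGGGQGQGGGQGQGGG·QGGGQGQGGGQGGGQG.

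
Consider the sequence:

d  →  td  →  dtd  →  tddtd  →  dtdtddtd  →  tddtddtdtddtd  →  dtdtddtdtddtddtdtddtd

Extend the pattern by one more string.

tddtddtdtddtddtdtddtdtddtddtdtddtd

This is a Fibonacci-style word recurrence s(k) = s(k−2)·s(k−1): e.g. d·td = dtd.
Continuing: tddtddtdtddtd · dtdtddtdtddtddtdtddtd gives term 8.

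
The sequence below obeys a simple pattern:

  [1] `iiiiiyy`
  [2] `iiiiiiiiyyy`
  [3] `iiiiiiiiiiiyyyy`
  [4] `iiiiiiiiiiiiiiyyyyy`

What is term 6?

iiiiiiiiiiiiiiiiiiiiyyyyyyy

The n-th term is 3n+2 i's then n+1 y's (n = 1, 2, …).
At n = 6 the blocks have lengths 20, 7.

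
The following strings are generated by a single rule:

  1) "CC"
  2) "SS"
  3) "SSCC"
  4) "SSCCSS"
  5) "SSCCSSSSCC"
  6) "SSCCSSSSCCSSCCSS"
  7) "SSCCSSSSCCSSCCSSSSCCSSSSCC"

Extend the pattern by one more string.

This is a Fibonacci-style word recurrence s(k) = s(k−1)·s(k−2): e.g. SS·CC = SSCC.
The next term joins SSCCSSSSCCSSCCSSSSCCSSSSCC and SSCCSSSSCCSSCCSS.

SSCCSSSSCCSSCCSSSSCCSSSSCCSSCCSSSSCCSSCCSS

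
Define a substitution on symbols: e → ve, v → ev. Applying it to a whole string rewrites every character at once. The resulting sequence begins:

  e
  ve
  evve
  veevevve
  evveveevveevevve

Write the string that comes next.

Rewriting the 16 symbols of evveveevveevevve one by one yields ve ev ev ve ev ve ve ev ev ve ve ev ve ev ev ve; concatenated:

veevevveevveveevevveveevveevevve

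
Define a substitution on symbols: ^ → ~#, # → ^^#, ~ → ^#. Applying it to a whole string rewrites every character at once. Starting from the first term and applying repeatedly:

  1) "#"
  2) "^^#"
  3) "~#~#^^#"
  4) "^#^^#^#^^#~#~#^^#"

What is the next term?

Rewriting the 17 symbols of ^#^^#^#^^#~#~#^^# one by one yields ~# ^^# ~# ~# ^^# ~# ^^# ~# ~# ^^# ^# ^^# ^# ^^# ~# ~# ^^#; concatenated:

~#^^#~#~#^^#~#^^#~#~#^^#^#^^#^#^^#~#~#^^#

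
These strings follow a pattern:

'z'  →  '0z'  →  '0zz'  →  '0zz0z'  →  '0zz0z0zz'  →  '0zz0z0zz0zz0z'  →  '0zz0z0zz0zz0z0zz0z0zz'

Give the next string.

This is a Fibonacci-style word recurrence s(k) = s(k−1)·s(k−2): e.g. 0z·z = 0zz.
Continuing: 0zz0z0zz0zz0z0zz0z0zz · 0zz0z0zz0zz0z gives term 8.

0zz0z0zz0zz0z0zz0z0zz0zz0z0zz0zz0z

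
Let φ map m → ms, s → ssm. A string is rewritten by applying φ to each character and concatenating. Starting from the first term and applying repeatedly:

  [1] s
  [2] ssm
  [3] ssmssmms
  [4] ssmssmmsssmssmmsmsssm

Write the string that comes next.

Rewriting the 21 symbols of ssmssmmsssmssmmsmsssm one by one yields ssm ssm ms ssm ssm ms ms ssm ssm ssm ms ssm ssm ms ms ssm ms ssm ssm ssm ms; concatenated:

ssmssmmsssmssmmsmsssmssmssmmsssmssmmsmsssmmsssmssmssmms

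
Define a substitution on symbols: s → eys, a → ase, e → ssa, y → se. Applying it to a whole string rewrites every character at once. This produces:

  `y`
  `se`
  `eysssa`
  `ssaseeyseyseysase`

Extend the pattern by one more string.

Rewriting the 17 symbols of ssaseeyseyseysase one by one yields eys eys ase eys ssa ssa se eys ssa se eys ssa se eys ase eys ssa; concatenated:

eyseysaseeysssassaseeysssaseeysssaseeysaseeysssa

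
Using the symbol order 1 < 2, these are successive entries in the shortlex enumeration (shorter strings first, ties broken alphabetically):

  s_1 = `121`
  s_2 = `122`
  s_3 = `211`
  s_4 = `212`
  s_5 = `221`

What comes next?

222

Treat 221 as a base-2 numeral over the given alphabet and add one, carrying through any trailing 2's.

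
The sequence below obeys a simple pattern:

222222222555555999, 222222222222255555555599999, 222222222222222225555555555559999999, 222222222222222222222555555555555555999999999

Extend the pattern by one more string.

Reading off run lengths: 2 runs 9, 13, 17, 21; 5 runs 6, 9, 12, 15; 9 runs 3, 5, 7, 9 — each is linear in n, where the shown terms are n = 2, 3, 4, 5.
At n = 6 the blocks have lengths 25, 18, 11.

222222222222222222222222255555555555555555599999999999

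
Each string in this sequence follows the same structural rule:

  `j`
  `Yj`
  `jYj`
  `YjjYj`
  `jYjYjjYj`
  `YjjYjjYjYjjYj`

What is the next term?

jYjYjjYjYjjYjjYjYjjYj

This is a Fibonacci-style word recurrence s(k) = s(k−2)·s(k−1): e.g. j·Yj = jYj.
So term 7 is jYjYjjYj·YjjYjjYjYjjYj.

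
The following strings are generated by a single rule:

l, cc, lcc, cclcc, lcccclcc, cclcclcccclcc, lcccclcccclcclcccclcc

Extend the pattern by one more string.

cclcclcccclcclcccclcccclcclcccclcc

This is a Fibonacci-style word recurrence s(k) = s(k−2)·s(k−1): e.g. l·cc = lcc.
So term 8 is cclcclcccclcc·lcccclcccclcclcccclcc.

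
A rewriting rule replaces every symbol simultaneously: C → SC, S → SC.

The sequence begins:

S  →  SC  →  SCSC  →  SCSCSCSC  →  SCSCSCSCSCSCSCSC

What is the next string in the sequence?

Rewriting the 16 symbols of SCSCSCSCSCSCSCSC one by one yields SC SC SC SC SC SC SC SC SC SC SC SC SC SC SC SC; concatenated:

SCSCSCSCSCSCSCSCSCSCSCSCSCSCSCSC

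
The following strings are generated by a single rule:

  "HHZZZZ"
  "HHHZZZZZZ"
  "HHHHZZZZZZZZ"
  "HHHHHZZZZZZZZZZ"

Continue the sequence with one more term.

The n-th term is n H's then 2n Z's, where the shown terms are n = 2, 3, 4, 5.
Setting n = 6 gives 6, 12 characters in each block.

HHHHHHZZZZZZZZZZZZ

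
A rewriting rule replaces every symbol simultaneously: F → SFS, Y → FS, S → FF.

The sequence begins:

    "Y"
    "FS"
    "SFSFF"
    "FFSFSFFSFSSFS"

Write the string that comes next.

Replace each of the 13 characters of FFSFSFFSFSSFS in place — SFS SFS FF SFS FF SFS SFS FF SFS FF FF SFS FF — and concatenate.

SFSSFSFFSFSFFSFSSFSFFSFSFFFFSFSFF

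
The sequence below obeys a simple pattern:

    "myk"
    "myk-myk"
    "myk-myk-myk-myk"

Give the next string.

Every step duplicates the string with '-' between the halves.
Doubling myk-myk-myk-myk with '-' between the halves:

myk-myk-myk-myk-myk-myk-myk-myk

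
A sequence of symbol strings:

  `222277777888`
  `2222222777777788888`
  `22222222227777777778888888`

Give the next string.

222222222222277777777777888888888

Term n consists of 3n+1 2's, followed by 2n+3 7's, followed by 2n+1 8's (n = 1, 2, …).
Setting n = 4 gives 13, 11, 9 characters in each block.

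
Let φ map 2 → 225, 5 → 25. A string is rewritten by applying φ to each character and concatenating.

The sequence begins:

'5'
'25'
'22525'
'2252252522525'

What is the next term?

Applying the rule to each of the 13 symbols of 2252252522525 gives the pieces 225 225 25 225 225 25 225 25 225 225 25 225 25, which concatenate to the answer.

2252252522522525225252252252522525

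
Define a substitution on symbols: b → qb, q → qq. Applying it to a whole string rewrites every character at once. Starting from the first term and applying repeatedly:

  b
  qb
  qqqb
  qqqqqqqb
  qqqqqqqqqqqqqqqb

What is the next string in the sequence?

qqqqqqqqqqqqqqqqqqqqqqqqqqqqqqqb

φ(qqqqqqqqqqqqqqqb) expands symbol-by-symbol to qq qq qq qq qq qq qq qq qq qq qq qq qq qq qq qb; joining the 16 pieces gives the next term.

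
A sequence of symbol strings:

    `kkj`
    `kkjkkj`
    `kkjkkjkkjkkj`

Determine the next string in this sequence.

s(k+1) = s(k)·s(k) — each term doubles the last.
One more doubling of kkjkkjkkjkkj gives the answer.

kkjkkjkkjkkjkkjkkjkkjkkj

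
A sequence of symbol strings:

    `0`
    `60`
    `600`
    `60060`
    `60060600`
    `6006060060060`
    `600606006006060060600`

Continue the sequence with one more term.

From term 3 onward, concatenate the last term with the second-to-last: 60·0 = 600, 600·60 = 60060, …
Continuing: 600606006006060060600 · 6006060060060 gives term 8.

6006060060060600606006006060060060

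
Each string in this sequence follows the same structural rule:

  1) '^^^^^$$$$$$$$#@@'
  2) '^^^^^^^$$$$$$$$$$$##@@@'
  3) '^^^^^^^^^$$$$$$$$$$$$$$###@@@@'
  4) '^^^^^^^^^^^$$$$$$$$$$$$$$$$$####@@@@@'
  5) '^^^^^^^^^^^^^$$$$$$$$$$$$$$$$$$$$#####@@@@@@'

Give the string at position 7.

^^^^^^^^^^^^^^^^^$$$$$$$$$$$$$$$$$$$$$$$$$$#######@@@@@@@@

Reading off run lengths: ^ runs 5, 7, 9, 11, 13; $ runs 8, 11, 14, 17, 20; # runs 1, 2, 3, 4, 5; @ runs 2, 3, 4, 5, 6 — each is linear in n, where the shown terms are n = 2, 3, 4, 5, 6.
At n = 8 the blocks have lengths 17, 26, 7, 8.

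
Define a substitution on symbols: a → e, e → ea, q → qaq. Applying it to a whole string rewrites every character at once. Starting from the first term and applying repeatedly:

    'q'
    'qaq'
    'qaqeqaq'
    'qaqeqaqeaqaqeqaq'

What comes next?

qaqeqaqeaqaqeqaqeaeqaqeqaqeaqaqeqaq

Applying the rule to each of the 16 symbols of qaqeqaqeaqaqeqaq gives the pieces qaq e qaq ea qaq e qaq ea e qaq e qaq ea qaq e qaq, which concatenate to the answer.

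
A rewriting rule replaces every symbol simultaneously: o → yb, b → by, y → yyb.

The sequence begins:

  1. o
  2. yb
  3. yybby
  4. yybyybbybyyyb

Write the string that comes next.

yybyybbyyybyybbybyyybbyyybyybyybby

Replace each of the 13 characters of yybyybbybyyyb in place — yyb yyb by yyb yyb by by yyb by yyb yyb yyb by — and concatenate.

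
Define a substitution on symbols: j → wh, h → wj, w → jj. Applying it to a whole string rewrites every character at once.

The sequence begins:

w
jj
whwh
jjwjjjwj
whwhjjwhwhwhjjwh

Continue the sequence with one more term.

Applying the rule to each of the 16 symbols of whwhjjwhwhwhjjwh gives the pieces jj wj jj wj wh wh jj wj jj wj jj wj wh wh jj wj, which concatenate to the answer.

jjwjjjwjwhwhjjwjjjwjjjwjwhwhjjwj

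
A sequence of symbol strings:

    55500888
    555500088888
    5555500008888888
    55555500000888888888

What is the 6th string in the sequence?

The n-th term is n+1 5's then n 0's then 2n-1 8's, where the shown terms are n = 2, 3, 4, 5.
For term 6, n = 7, so the run lengths are 8, 7, 13.

5555555500000008888888888888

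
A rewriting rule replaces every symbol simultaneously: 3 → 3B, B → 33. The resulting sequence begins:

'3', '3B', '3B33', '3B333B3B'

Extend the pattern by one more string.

3B333B3B3B333B33

Apply φ to 3B333B3B symbol by symbol: 3→3B, B→33, 3→3B, 3→3B, 3→3B, B→33, 3→3B, B→33; joined: 3B 33 3B 3B 3B 33 3B 33.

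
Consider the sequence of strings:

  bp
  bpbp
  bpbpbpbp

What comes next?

Every step duplicates the string.
Doubling bpbpbpbp:

bpbpbpbpbpbpbpbp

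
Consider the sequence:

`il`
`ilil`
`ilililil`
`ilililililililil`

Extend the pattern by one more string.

Every step duplicates the string.
Doubling ilililililililil:

ilililililililililililililililil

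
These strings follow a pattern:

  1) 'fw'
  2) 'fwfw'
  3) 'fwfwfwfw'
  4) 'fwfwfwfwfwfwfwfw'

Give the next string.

Each string is two copies of the previous one concatenated.
One more doubling of fwfwfwfwfwfwfwfw gives the answer.

fwfwfwfwfwfwfwfwfwfwfwfwfwfwfwfw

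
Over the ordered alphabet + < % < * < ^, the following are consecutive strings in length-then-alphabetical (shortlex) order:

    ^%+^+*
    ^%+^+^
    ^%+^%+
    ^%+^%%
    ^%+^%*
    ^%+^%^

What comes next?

^%+^*+

Treat ^%+^%^ as a base-4 numeral over the given alphabet and add one, carrying through any trailing ^'s.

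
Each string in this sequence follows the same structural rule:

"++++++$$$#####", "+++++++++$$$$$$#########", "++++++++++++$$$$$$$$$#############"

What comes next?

+++++++++++++++$$$$$$$$$$$$#################

The n-th term is 3n+3 +'s then 3n $'s then 4n+1 #'s (n = 1, 2, …).
Setting n = 4 gives 15, 12, 17 characters in each block.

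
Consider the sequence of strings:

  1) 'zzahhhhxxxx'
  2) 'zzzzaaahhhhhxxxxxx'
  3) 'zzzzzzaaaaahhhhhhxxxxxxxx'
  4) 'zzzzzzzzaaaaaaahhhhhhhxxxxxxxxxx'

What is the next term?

The n-th term is 2n z's then 2n-1 a's then n+3 h's then 2n+2 x's (n = 1, 2, …).
Setting n = 5 gives 10, 9, 8, 12 characters in each block.

zzzzzzzzzzaaaaaaaaahhhhhhhhxxxxxxxxxxxx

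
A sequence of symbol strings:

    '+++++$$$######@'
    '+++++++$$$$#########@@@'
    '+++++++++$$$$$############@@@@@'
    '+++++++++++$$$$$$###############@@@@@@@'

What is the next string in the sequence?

+++++++++++++$$$$$$$##################@@@@@@@@@

Reading off run lengths: + runs 5, 7, 9, 11; $ runs 3, 4, 5, 6; # runs 6, 9, 12, 15; @ runs 1, 3, 5, 7 — each is linear in n (n = 1, 2, …).
Setting n = 5 gives 13, 7, 18, 9 characters in each block.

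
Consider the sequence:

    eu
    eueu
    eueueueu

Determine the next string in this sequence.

s(k+1) = s(k)·s(k) — each term doubles the last.
Doubling eueueueu:

eueueueueueueueu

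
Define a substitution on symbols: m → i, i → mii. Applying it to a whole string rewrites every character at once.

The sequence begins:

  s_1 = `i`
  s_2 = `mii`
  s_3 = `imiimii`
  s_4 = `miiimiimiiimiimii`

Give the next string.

Rewriting the 17 symbols of miiimiimiiimiimii one by one yields i mii mii mii i mii mii i mii mii mii i mii mii i mii mii; concatenated:

imiimiimiiimiimiiimiimiimiiimiimiiimiimii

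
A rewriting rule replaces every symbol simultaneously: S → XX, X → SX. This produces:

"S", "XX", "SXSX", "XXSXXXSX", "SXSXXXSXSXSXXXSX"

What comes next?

XXSXXXSXSXSXXXSXXXSXXXSXSXSXXXSX

Replace each of the 16 characters of SXSXXXSXSXSXXXSX in place — XX SX XX SX SX SX XX SX XX SX XX SX SX SX XX SX — and concatenate.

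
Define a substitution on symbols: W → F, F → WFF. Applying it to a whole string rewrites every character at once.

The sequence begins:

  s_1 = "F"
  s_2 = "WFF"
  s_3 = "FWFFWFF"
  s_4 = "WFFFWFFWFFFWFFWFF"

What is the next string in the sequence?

Rewriting the 17 symbols of WFFFWFFWFFFWFFWFF one by one yields F WFF WFF WFF F WFF WFF F WFF WFF WFF F WFF WFF F WFF WFF; concatenated:

FWFFWFFWFFFWFFWFFFWFFWFFWFFFWFFWFFFWFFWFF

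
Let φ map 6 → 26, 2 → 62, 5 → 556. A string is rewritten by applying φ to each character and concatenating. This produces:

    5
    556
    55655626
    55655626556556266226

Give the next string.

556556265565562662265565562655655626622626626226

Replace each of the 20 characters of 55655626556556266226 in place — 556 556 26 556 556 26 62 26 556 556 26 556 556 26 62 26 26 62 62 26 — and concatenate.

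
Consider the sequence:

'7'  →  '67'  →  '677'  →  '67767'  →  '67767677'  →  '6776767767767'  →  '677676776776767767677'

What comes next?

6776767767767677676776776767767767

From term 3 onward, concatenate the last term with the second-to-last: 67·7 = 677, 677·67 = 67767, …
The next term joins 677676776776767767677 and 6776767767767.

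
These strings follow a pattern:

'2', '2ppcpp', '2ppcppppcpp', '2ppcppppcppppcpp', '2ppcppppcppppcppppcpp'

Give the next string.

Every step adds ppcpp to the end: s(k+1) = s(k)·ppcpp.
So the next term is 2ppcppppcppppcppppcpp·ppcpp.

2ppcppppcppppcppppcppppcpp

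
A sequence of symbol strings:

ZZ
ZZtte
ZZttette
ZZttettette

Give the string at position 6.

Every step adds tte to the end: s(k+1) = s(k)·tte.
From ZZttettette, 2 further steps: ZZttettette → ZZttettettette → (answer).

ZZttettettettette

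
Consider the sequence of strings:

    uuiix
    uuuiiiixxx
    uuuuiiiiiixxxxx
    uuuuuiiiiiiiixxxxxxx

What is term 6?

The n-th term is n+1 u's then 2n i's then 2n-1 x's (n = 1, 2, …).
For term 6, n = 6, so the run lengths are 7, 12, 11.

uuuuuuuiiiiiiiiiiiixxxxxxxxxxx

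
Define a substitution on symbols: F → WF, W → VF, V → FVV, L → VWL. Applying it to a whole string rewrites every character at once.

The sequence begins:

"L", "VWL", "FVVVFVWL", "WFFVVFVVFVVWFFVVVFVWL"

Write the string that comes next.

Rewriting the 21 symbols of WFFVVFVVFVVWFFVVVFVWL one by one yields VF WF WF FVV FVV WF FVV FVV WF FVV FVV VF WF WF FVV FVV FVV WF FVV VF VWL; concatenated:

VFWFWFFVVFVVWFFVVFVVWFFVVFVVVFWFWFFVVFVVFVVWFFVVVFVWL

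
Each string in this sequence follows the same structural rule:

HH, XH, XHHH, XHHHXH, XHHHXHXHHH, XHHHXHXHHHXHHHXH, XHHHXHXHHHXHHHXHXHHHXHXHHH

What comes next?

Each term (from the third on) is the previous term followed by the one before it: term 3 = XH·HH = XHHH.
So term 8 is XHHHXHXHHHXHHHXHXHHHXHXHHH·XHHHXHXHHHXHHHXH.

XHHHXHXHHHXHHHXHXHHHXHXHHHXHHHXHXHHHXHHHXH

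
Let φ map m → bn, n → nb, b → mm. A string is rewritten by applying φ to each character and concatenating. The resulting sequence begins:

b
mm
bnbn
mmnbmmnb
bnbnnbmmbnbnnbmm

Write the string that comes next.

Replace each of the 16 characters of bnbnnbmmbnbnnbmm in place — mm nb mm nb nb mm bn bn mm nb mm nb nb mm bn bn — and concatenate.

mmnbmmnbnbmmbnbnmmnbmmnbnbmmbnbn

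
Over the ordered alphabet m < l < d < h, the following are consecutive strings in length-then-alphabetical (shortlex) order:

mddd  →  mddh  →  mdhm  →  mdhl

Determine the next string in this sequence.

Treat mdhl as a base-4 numeral over the given alphabet and add one, carrying through any trailing h's.

mdhd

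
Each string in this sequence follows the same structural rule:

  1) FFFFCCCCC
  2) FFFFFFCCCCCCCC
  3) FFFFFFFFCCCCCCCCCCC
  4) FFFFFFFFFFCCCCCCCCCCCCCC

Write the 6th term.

FFFFFFFFFFFFFFCCCCCCCCCCCCCCCCCCCC

The n-th term is 2n+2 F's then 3n+2 C's (n = 1, 2, …).
For term 6, n = 6, so the run lengths are 14, 20.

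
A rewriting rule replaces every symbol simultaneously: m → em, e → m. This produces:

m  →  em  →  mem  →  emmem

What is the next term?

Apply φ to emmem symbol by symbol: e→m, m→em, m→em, e→m, m→em; joined: m em em m em.

mememmem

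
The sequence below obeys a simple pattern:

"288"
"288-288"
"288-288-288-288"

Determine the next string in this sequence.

Each string is two copies of the previous one joined by '-'.
So the next term is two copies of 288-288-288-288 with '-' between the halves.

288-288-288-288-288-288-288-288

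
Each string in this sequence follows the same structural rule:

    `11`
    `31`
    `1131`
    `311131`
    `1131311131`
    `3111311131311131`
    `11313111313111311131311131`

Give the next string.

Each term (from the third on) is the two preceding terms concatenated in order: term 3 = 11·31 = 1131.
The next term joins 3111311131311131 and 11313111313111311131311131.

311131113131113111313111313111311131311131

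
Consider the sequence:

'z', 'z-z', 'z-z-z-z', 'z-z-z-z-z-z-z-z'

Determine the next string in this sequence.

s(k+1) = s(k)·-·s(k) — each term doubles the last with '-' between the halves.
Doubling z-z-z-z-z-z-z-z with '-' between the halves:

z-z-z-z-z-z-z-z-z-z-z-z-z-z-z-z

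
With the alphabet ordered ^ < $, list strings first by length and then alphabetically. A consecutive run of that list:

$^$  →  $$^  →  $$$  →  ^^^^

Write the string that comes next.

Find the rightmost character of ^^^^ below $, bump it to the next letter, and reset everything to its right to ^.

^^^$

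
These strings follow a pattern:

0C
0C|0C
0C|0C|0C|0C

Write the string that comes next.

Every step duplicates the string with '|' between the halves.
Doubling 0C|0C|0C|0C with '|' between the halves:

0C|0C|0C|0C|0C|0C|0C|0C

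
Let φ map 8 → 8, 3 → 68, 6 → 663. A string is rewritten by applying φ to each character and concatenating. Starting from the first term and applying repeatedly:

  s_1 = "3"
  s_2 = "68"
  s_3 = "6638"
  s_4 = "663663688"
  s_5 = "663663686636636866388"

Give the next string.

66366368663663686638663663686636636866386636636888

φ(663663686636636866388) expands symbol-by-symbol to 663 663 68 663 663 68 663 8 663 663 68 663 663 68 663 8 663 663 68 8 8; joining the 21 pieces gives the next term.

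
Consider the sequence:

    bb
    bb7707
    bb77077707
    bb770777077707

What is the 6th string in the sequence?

The strings grow by a fixed suffix 7707 each time.
From bb770777077707, 2 further steps: bb770777077707 → bb7707770777077707 → (answer).

bb77077707770777077707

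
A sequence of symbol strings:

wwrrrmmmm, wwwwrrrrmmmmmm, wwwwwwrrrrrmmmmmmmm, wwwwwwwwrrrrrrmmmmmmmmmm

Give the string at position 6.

Reading off run lengths: w runs 2, 4, 6, 8; r runs 3, 4, 5, 6; m runs 4, 6, 8, 10 — each is linear in n (n = 1, 2, …).
For term 6, n = 6, so the run lengths are 12, 8, 14.

wwwwwwwwwwwwrrrrrrrrmmmmmmmmmmmmmm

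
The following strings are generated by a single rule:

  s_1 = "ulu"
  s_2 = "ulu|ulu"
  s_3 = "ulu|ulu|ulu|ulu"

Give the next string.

ulu|ulu|ulu|ulu|ulu|ulu|ulu|ulu

s(k+1) = s(k)·|·s(k) — each term doubles the last with '|' between the halves.
One more doubling of ulu|ulu|ulu|ulu gives the answer.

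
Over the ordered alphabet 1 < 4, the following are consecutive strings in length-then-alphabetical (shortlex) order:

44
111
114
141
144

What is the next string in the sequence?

The successor of 144 increments the rightmost position that isn't already 4 and resets every position after it to 1.

411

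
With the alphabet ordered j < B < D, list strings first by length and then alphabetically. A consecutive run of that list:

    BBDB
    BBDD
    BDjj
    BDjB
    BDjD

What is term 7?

Stepping forward 2 times from BDjD: BDjD → BDBj, then the target.

BDBB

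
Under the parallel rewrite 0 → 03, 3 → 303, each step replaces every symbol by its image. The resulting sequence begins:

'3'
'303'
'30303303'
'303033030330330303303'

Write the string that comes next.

Applying the rule to each of the 21 symbols of 303033030330330303303 gives the pieces 303 03 303 03 303 303 03 303 03 303 303 03 303 303 03 303 03 303 303 03 303, which concatenate to the answer.

3030330303303303033030330330303303303033030330330303303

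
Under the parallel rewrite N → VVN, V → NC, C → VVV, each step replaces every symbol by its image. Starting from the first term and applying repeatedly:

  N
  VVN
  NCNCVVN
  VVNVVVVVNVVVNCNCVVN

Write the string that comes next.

Replace each of the 19 characters of VVNVVVVVNVVVNCNCVVN in place — NC NC VVN NC NC NC NC NC VVN NC NC NC VVN VVV VVN VVV NC NC VVN — and concatenate.

NCNCVVNNCNCNCNCNCVVNNCNCNCVVNVVVVVNVVVNCNCVVN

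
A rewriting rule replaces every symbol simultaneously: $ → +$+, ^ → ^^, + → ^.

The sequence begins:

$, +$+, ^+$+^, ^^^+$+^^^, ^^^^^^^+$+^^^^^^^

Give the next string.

Replace each of the 17 characters of ^^^^^^^+$+^^^^^^^ in place — ^^ ^^ ^^ ^^ ^^ ^^ ^^ ^ +$+ ^ ^^ ^^ ^^ ^^ ^^ ^^ ^^ — and concatenate.

^^^^^^^^^^^^^^^+$+^^^^^^^^^^^^^^^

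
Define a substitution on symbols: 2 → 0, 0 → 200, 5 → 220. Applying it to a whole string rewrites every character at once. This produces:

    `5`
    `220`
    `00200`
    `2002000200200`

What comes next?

Rewriting the 13 symbols of 2002000200200 one by one yields 0 200 200 0 200 200 200 0 200 200 0 200 200; concatenated:

0200200020020020002002000200200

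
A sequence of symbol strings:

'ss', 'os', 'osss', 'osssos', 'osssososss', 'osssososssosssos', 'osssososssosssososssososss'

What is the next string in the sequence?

This is a Fibonacci-style word recurrence s(k) = s(k−1)·s(k−2): e.g. os·ss = osss.
The next term joins osssososssosssososssososss and osssososssosssos.

osssososssosssososssososssosssososssosssos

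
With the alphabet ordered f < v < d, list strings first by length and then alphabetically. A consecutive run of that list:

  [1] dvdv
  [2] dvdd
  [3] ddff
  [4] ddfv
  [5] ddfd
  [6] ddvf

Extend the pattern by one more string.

Treat ddvf as a base-3 numeral over the given alphabet and add one, carrying through any trailing d's.

ddvv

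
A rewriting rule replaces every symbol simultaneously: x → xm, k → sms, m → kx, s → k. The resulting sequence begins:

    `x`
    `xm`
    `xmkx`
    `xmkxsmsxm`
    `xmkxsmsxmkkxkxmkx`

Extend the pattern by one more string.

Applying the rule to each of the 17 symbols of xmkxsmsxmkkxkxmkx gives the pieces xm kx sms xm k kx k xm kx sms sms xm sms xm kx sms xm, which concatenate to the answer.

xmkxsmsxmkkxkxmkxsmssmsxmsmsxmkxsmsxm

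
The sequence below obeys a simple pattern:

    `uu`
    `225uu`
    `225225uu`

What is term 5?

225225225225uu

The strings grow by a fixed prefix 225 each time.
From 225225uu, 2 further steps: 225225uu → 225225225uu → (answer).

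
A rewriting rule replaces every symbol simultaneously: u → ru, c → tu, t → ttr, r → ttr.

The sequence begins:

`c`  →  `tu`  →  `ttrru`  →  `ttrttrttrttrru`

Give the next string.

ttrttrttrttrttrttrttrttrttrttrttrttrttrru

φ(ttrttrttrttrru) expands symbol-by-symbol to ttr ttr ttr ttr ttr ttr ttr ttr ttr ttr ttr ttr ttr ru; joining the 14 pieces gives the next term.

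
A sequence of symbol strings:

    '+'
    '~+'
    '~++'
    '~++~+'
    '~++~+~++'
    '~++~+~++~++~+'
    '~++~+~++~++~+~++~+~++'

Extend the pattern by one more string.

Each term (from the third on) is the previous term followed by the one before it: term 3 = ~+·+ = ~++.
Continuing: ~++~+~++~++~+~++~+~++ · ~++~+~++~++~+ gives term 8.

~++~+~++~++~+~++~+~++~++~+~++~++~+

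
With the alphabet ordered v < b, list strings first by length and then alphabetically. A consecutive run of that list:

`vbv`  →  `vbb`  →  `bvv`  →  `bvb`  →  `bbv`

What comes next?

bbb

Treat bbv as a base-2 numeral over the given alphabet and add one, carrying through any trailing b's.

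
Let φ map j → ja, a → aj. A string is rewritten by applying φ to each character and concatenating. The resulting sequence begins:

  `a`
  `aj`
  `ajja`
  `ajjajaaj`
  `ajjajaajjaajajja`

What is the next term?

Applying the rule to each of the 16 symbols of ajjajaajjaajajja gives the pieces aj ja ja aj ja aj aj ja ja aj aj ja aj ja ja aj, which concatenate to the answer.

ajjajaajjaajajjajaajajjaajjajaaj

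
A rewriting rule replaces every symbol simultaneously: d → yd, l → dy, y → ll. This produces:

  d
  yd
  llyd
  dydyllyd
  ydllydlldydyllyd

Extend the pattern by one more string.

llyddydyllyddydyydllydlldydyllyd

Replace each of the 16 characters of ydllydlldydyllyd in place — ll yd dy dy ll yd dy dy yd ll yd ll dy dy ll yd — and concatenate.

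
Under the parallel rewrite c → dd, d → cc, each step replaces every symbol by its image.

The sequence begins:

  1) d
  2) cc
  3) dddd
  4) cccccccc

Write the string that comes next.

Rewriting each symbol of cccccccc: c→dd, c→dd, c→dd, c→dd, c→dd, c→dd, c→dd, c→dd, which concatenates to dd dd dd dd dd dd dd dd.

dddddddddddddddd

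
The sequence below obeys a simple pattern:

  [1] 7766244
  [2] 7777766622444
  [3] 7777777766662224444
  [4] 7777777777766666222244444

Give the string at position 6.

7777777777777777766666662222224444444

Term n consists of 3n-1 7's, followed by n+1 6's, followed by n 2's, followed by n+1 4's (n = 1, 2, …).
At n = 6 the blocks have lengths 17, 7, 6, 7.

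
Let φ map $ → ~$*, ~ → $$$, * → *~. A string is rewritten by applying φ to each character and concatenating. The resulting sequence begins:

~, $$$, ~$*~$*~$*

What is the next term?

$$$~$**~$$$~$**~$$$~$**~

Rewriting each symbol of ~$*~$*~$*: ~→$$$, $→~$*, *→*~, ~→$$$, $→~$*, *→*~, ~→$$$, $→~$*, *→*~, which concatenates to $$$ ~$* *~ $$$ ~$* *~ $$$ ~$* *~.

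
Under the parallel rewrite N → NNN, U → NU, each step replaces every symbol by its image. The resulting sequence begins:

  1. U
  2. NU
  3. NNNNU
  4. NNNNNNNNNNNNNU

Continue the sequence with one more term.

Applying the rule to each of the 14 symbols of NNNNNNNNNNNNNU gives the pieces NNN NNN NNN NNN NNN NNN NNN NNN NNN NNN NNN NNN NNN NU, which concatenate to the answer.

NNNNNNNNNNNNNNNNNNNNNNNNNNNNNNNNNNNNNNNNU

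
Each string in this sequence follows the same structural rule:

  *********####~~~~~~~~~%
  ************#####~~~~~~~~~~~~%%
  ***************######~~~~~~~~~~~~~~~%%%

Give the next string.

Term n consists of 3n *'s, followed by n+1 #'s, followed by 3n ~'s, followed by n-2 %'s, where the shown terms are n = 3, 4, 5.
For the next term, n = 6, so the run lengths are 18, 7, 18, 4.

******************#######~~~~~~~~~~~~~~~~~~%%%%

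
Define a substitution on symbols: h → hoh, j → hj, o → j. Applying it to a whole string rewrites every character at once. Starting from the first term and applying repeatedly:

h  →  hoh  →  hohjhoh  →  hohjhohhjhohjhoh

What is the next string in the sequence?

Rewriting the 16 symbols of hohjhohhjhohjhoh one by one yields hoh j hoh hj hoh j hoh hoh hj hoh j hoh hj hoh j hoh; concatenated:

hohjhohhjhohjhohhohhjhohjhohhjhohjhoh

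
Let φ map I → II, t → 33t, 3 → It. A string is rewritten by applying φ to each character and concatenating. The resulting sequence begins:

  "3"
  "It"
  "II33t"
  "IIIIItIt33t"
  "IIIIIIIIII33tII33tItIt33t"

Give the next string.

IIIIIIIIIIIIIIIIIIIIItIt33tIIIIItIt33tII33tII33tItIt33t

φ(IIIIIIIIII33tII33tItIt33t) expands symbol-by-symbol to II II II II II II II II II II It It 33t II II It It 33t II 33t II 33t It It 33t; joining the 25 pieces gives the next term.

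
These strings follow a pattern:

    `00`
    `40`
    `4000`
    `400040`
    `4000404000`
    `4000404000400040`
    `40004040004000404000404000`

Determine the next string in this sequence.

400040400040004040004040004000404000400040

From term 3 onward, concatenate the last term with the second-to-last: 40·00 = 4000, 4000·40 = 400040, …
Continuing: 40004040004000404000404000 · 4000404000400040 gives term 8.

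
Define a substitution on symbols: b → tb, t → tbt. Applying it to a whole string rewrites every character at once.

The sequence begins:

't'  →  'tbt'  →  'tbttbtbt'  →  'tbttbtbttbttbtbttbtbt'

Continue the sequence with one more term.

Rewriting the 21 symbols of tbttbtbttbttbtbttbtbt one by one yields tbt tb tbt tbt tb tbt tb tbt tbt tb tbt tbt tb tbt tb tbt tbt tb tbt tb tbt; concatenated:

tbttbtbttbttbtbttbtbttbttbtbttbttbtbttbtbttbttbtbttbtbt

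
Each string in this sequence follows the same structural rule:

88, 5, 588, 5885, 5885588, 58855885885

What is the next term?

588558858855885588

From term 3 onward, concatenate the last term with the second-to-last: 5·88 = 588, 588·5 = 5885, …
So term 7 is 58855885885·5885588.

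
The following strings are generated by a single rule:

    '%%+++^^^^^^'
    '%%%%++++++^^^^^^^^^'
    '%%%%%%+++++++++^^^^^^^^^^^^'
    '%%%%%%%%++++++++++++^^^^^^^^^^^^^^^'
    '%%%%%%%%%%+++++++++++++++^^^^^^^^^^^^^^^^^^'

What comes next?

Each string has the form %^{2n} +^{3n} ^^{3n+3} (n = 1, 2, …).
For the next term, n = 6, so the run lengths are 12, 18, 21.

%%%%%%%%%%%%++++++++++++++++++^^^^^^^^^^^^^^^^^^^^^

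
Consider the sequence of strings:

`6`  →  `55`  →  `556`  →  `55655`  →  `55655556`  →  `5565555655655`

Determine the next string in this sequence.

556555565565555655556

This is a Fibonacci-style word recurrence s(k) = s(k−1)·s(k−2): e.g. 55·6 = 556.
So term 7 is 5565555655655·55655556.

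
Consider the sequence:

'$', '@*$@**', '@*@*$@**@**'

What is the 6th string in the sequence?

Each term wraps the previous one in @* on the left and @** on the right.
From @*@*$@**@**, 3 further steps: @*@*$@**@** → @*@*@*$@**@**@** → @*@*@*@*$@**@**@**@** → (answer).

@*@*@*@*@*$@**@**@**@**@**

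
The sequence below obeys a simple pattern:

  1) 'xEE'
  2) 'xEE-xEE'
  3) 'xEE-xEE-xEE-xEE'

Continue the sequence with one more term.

xEE-xEE-xEE-xEE-xEE-xEE-xEE-xEE

Each string is two copies of the previous one joined by '-'.
One more doubling of xEE-xEE-xEE-xEE gives the answer.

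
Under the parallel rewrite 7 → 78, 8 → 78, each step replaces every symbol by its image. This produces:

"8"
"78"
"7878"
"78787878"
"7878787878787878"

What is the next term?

φ(7878787878787878) expands symbol-by-symbol to 78 78 78 78 78 78 78 78 78 78 78 78 78 78 78 78; joining the 16 pieces gives the next term.

78787878787878787878787878787878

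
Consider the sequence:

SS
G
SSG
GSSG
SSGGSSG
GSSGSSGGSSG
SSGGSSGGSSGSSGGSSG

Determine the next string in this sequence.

GSSGSSGGSSGSSGGSSGGSSGSSGGSSG

This is a Fibonacci-style word recurrence s(k) = s(k−2)·s(k−1): e.g. SS·G = SSG.
Continuing: GSSGSSGGSSG · SSGGSSGGSSGSSGGSSG gives term 8.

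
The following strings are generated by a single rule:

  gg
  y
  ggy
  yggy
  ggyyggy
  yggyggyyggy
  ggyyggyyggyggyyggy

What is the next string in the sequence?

This is a Fibonacci-style word recurrence s(k) = s(k−2)·s(k−1): e.g. gg·y = ggy.
So term 8 is yggyggyyggy·ggyyggyyggyggyyggy.

yggyggyyggyggyyggyyggyggyyggy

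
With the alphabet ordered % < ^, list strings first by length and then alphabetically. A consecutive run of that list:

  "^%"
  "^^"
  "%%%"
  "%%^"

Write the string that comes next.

%^%

Treat %%^ as a base-2 numeral over the given alphabet and add one, carrying through any trailing ^'s.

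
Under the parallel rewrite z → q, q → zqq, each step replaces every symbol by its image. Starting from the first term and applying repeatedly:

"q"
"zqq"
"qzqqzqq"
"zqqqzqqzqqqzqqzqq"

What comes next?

qzqqzqqzqqqzqqzqqqzqqzqqzqqqzqqzqqqzqqzqq

Replace each of the 17 characters of zqqqzqqzqqqzqqzqq in place — q zqq zqq zqq q zqq zqq q zqq zqq zqq q zqq zqq q zqq zqq — and concatenate.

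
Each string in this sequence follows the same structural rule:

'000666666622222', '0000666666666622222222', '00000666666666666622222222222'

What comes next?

000000666666666666666622222222222222

Reading off run lengths: 0 runs 3, 4, 5; 6 runs 7, 10, 13; 2 runs 5, 8, 11 — each is linear in n, where the shown terms are n = 2, 3, 4.
For the next term, n = 5, so the run lengths are 6, 16, 14.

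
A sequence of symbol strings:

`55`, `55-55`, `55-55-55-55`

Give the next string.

Every step duplicates the string with '-' between the halves.
Doubling 55-55-55-55 with '-' between the halves:

55-55-55-55-55-55-55-55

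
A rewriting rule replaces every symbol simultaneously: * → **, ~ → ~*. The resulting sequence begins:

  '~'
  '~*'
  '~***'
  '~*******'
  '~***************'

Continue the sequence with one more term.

Rewriting the 16 symbols of ~*************** one by one yields ~* ** ** ** ** ** ** ** ** ** ** ** ** ** ** **; concatenated:

~*******************************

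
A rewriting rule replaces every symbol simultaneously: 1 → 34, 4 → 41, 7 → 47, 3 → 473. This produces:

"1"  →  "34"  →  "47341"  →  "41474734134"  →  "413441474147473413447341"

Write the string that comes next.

4134473414134414741344147414747341344734141474734134

Replace each of the 24 characters of 413441474147473413447341 in place — 41 34 473 41 41 34 41 47 41 34 41 47 41 47 473 41 34 473 41 41 47 473 41 34 — and concatenate.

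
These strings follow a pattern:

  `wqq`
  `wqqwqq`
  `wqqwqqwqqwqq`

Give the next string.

wqqwqqwqqwqqwqqwqqwqqwqq

s(k+1) = s(k)·s(k) — each term doubles the last.
One more doubling of wqqwqqwqqwqq gives the answer.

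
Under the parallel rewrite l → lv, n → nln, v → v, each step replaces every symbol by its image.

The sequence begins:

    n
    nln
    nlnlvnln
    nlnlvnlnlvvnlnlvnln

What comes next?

Rewriting the 19 symbols of nlnlvnlnlvvnlnlvnln one by one yields nln lv nln lv v nln lv nln lv v v nln lv nln lv v nln lv nln; concatenated:

nlnlvnlnlvvnlnlvnlnlvvvnlnlvnlnlvvnlnlvnln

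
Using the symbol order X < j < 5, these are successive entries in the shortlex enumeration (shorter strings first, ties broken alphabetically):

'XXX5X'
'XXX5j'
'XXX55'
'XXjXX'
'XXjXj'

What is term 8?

Advancing 3 positions from XXjXj through XXjXj → XXjX5 → XXjjX reaches term 8.

XXjjj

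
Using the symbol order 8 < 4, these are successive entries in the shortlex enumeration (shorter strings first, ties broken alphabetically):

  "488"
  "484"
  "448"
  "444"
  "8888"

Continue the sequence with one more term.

8884

The successor of 8888 increments the rightmost position that isn't already 4 and resets every position after it to 8.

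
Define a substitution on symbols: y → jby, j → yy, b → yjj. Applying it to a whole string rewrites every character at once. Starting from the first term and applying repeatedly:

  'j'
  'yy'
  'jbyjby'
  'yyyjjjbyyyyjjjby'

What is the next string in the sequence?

Rewriting the 16 symbols of yyyjjjbyyyyjjjby one by one yields jby jby jby yy yy yy yjj jby jby jby jby yy yy yy yjj jby; concatenated:

jbyjbyjbyyyyyyyyjjjbyjbyjbyjbyyyyyyyyjjjby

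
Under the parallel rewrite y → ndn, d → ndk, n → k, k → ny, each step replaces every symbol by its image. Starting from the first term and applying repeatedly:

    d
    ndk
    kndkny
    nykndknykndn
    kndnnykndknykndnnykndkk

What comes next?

Rewriting the 23 symbols of kndnnykndknykndnnykndkk one by one yields ny k ndk k k ndn ny k ndk ny k ndn ny k ndk k k ndn ny k ndk ny ny; concatenated:

nykndkkkndnnykndknykndnnykndkkkndnnykndknyny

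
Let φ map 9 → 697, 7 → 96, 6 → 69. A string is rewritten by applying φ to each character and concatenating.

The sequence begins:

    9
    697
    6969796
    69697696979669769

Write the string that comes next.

69697696979669697696979669769696979669697

Applying the rule to each of the 17 symbols of 69697696979669769 gives the pieces 69 697 69 697 96 69 697 69 697 96 697 69 69 697 96 69 697, which concatenate to the answer.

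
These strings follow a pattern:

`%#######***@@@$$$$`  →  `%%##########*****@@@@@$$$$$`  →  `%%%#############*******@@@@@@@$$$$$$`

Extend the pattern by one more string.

The n-th term is n-1 %'s then 3n+1 #'s then 2n-1 *'s then 2n-1 @'s then n+2 $'s, where the shown terms are n = 2, 3, 4.
At n = 5 the blocks have lengths 4, 16, 9, 9, 7.

%%%%################*********@@@@@@@@@$$$$$$$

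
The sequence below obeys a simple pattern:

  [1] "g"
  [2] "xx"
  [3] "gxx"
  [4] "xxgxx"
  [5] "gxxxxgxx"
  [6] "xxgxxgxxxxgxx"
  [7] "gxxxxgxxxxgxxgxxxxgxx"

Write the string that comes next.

xxgxxgxxxxgxxgxxxxgxxxxgxxgxxxxgxx

Each term (from the third on) is the two preceding terms concatenated in order: term 3 = g·xx = gxx.
Continuing: xxgxxgxxxxgxx · gxxxxgxxxxgxxgxxxxgxx gives term 8.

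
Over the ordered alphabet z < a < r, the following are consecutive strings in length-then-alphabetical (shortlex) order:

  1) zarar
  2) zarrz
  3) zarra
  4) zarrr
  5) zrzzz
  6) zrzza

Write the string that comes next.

zrzzr

The successor of zrzza increments the rightmost position that isn't already r and resets every position after it to z.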